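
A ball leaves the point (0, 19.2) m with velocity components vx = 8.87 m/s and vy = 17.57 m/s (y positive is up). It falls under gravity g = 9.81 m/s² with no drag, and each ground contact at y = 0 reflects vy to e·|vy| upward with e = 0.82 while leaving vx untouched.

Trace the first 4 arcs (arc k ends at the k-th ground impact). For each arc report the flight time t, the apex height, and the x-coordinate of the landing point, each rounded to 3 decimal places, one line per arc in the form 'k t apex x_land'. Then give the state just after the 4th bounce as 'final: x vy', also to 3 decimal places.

Arc 1: start y=19.200, vy=17.570 → t=4.460, apex=34.934, x_land=39.558, impact vy=-26.180
  bounce: vy ← 0.82·26.180 = 21.468
Arc 2: start y=0.000, vy=21.468 → t=4.377, apex=23.490, x_land=78.380, impact vy=-21.468
  bounce: vy ← 0.82·21.468 = 17.604
Arc 3: start y=0.000, vy=17.604 → t=3.589, apex=15.795, x_land=110.213, impact vy=-17.604
  bounce: vy ← 0.82·17.604 = 14.435
Arc 4: start y=0.000, vy=14.435 → t=2.943, apex=10.620, x_land=136.317, impact vy=-14.435
  bounce: vy ← 0.82·14.435 = 11.837

1 4.460 34.934 39.558
2 4.377 23.490 78.380
3 3.589 15.795 110.213
4 2.943 10.620 136.317
final: 136.317 11.837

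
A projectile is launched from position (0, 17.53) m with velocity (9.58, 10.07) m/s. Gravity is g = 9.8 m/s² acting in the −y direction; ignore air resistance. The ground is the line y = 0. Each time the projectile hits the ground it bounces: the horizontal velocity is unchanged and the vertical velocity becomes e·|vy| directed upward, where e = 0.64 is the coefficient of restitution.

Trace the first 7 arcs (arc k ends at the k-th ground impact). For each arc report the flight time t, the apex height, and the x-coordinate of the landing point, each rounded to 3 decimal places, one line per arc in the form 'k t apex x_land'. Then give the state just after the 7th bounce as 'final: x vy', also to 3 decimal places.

1 3.180 22.704 30.465
2 2.755 9.299 56.860
3 1.763 3.809 73.753
4 1.129 1.560 84.565
5 0.722 0.639 91.484
6 0.462 0.262 95.913
7 0.296 0.107 98.747
final: 98.747 0.928

Arc 1: start y=17.530, vy=10.070 → t=3.180, apex=22.704, x_land=30.465, impact vy=-21.095
  bounce: vy ← 0.64·21.095 = 13.501
Arc 2: start y=0.000, vy=13.501 → t=2.755, apex=9.299, x_land=56.860, impact vy=-13.501
  bounce: vy ← 0.64·13.501 = 8.640
Arc 3: start y=0.000, vy=8.640 → t=1.763, apex=3.809, x_land=73.753, impact vy=-8.640
  bounce: vy ← 0.64·8.640 = 5.530
Arc 4: start y=0.000, vy=5.530 → t=1.129, apex=1.560, x_land=84.565, impact vy=-5.530
  bounce: vy ← 0.64·5.530 = 3.539
Arc 5: start y=0.000, vy=3.539 → t=0.722, apex=0.639, x_land=91.484, impact vy=-3.539
  bounce: vy ← 0.64·3.539 = 2.265
Arc 6: start y=0.000, vy=2.265 → t=0.462, apex=0.262, x_land=95.913, impact vy=-2.265
  bounce: vy ← 0.64·2.265 = 1.450
Arc 7: start y=0.000, vy=1.450 → t=0.296, apex=0.107, x_land=98.747, impact vy=-1.450
  bounce: vy ← 0.64·1.450 = 0.928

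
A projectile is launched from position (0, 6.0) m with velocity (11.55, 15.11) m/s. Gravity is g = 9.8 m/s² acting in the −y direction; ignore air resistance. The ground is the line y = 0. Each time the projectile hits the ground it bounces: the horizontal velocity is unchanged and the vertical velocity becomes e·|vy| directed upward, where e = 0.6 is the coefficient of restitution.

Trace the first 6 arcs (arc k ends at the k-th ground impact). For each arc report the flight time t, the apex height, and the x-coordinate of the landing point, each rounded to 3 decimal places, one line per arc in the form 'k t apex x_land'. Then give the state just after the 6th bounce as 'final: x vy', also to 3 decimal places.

Arc 1: start y=6.000, vy=15.110 → t=3.440, apex=17.649, x_land=39.728, impact vy=-18.599
  bounce: vy ← 0.6·18.599 = 11.159
Arc 2: start y=0.000, vy=11.159 → t=2.277, apex=6.353, x_land=66.032, impact vy=-11.159
  bounce: vy ← 0.6·11.159 = 6.696
Arc 3: start y=0.000, vy=6.696 → t=1.366, apex=2.287, x_land=81.814, impact vy=-6.696
  bounce: vy ← 0.6·6.696 = 4.017
Arc 4: start y=0.000, vy=4.017 → t=0.820, apex=0.823, x_land=91.284, impact vy=-4.017
  bounce: vy ← 0.6·4.017 = 2.410
Arc 5: start y=0.000, vy=2.410 → t=0.492, apex=0.296, x_land=96.965, impact vy=-2.410
  bounce: vy ← 0.6·2.410 = 1.446
Arc 6: start y=0.000, vy=1.446 → t=0.295, apex=0.107, x_land=100.374, impact vy=-1.446
  bounce: vy ← 0.6·1.446 = 0.868

1 3.440 17.649 39.728
2 2.277 6.353 66.032
3 1.366 2.287 81.814
4 0.820 0.823 91.284
5 0.492 0.296 96.965
6 0.295 0.107 100.374
final: 100.374 0.868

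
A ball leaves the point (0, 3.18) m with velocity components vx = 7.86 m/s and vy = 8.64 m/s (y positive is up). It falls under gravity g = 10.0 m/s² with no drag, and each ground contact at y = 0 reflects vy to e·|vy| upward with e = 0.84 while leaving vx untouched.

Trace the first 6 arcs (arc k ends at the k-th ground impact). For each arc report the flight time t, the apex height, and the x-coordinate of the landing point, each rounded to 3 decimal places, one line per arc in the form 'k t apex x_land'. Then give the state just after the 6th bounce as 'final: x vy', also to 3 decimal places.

1 2.040 6.912 16.033
2 1.975 4.877 31.559
3 1.659 3.442 44.601
4 1.394 2.428 55.556
5 1.171 1.713 64.759
6 0.983 1.209 72.489
final: 72.489 4.131

Arc 1: start y=3.180, vy=8.640 → t=2.040, apex=6.912, x_land=16.033, impact vy=-11.758
  bounce: vy ← 0.84·11.758 = 9.877
Arc 2: start y=0.000, vy=9.877 → t=1.975, apex=4.877, x_land=31.559, impact vy=-9.877
  bounce: vy ← 0.84·9.877 = 8.296
Arc 3: start y=0.000, vy=8.296 → t=1.659, apex=3.442, x_land=44.601, impact vy=-8.296
  bounce: vy ← 0.84·8.296 = 6.969
Arc 4: start y=0.000, vy=6.969 → t=1.394, apex=2.428, x_land=55.556, impact vy=-6.969
  bounce: vy ← 0.84·6.969 = 5.854
Arc 5: start y=0.000, vy=5.854 → t=1.171, apex=1.713, x_land=64.759, impact vy=-5.854
  bounce: vy ← 0.84·5.854 = 4.917
Arc 6: start y=0.000, vy=4.917 → t=0.983, apex=1.209, x_land=72.489, impact vy=-4.917
  bounce: vy ← 0.84·4.917 = 4.131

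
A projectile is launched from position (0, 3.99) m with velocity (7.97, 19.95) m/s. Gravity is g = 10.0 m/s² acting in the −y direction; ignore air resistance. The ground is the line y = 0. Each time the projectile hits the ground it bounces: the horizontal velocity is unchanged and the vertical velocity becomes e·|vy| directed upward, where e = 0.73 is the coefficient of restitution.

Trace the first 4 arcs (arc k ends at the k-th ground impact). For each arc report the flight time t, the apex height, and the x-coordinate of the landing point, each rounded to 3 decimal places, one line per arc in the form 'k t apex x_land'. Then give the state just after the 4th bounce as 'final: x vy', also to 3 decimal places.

Arc 1: start y=3.990, vy=19.950 → t=4.181, apex=23.890, x_land=33.322, impact vy=-21.859
  bounce: vy ← 0.73·21.859 = 15.957
Arc 2: start y=0.000, vy=15.957 → t=3.191, apex=12.731, x_land=58.757, impact vy=-15.957
  bounce: vy ← 0.73·15.957 = 11.648
Arc 3: start y=0.000, vy=11.648 → t=2.330, apex=6.784, x_land=77.324, impact vy=-11.648
  bounce: vy ← 0.73·11.648 = 8.503
Arc 4: start y=0.000, vy=8.503 → t=1.701, apex=3.615, x_land=90.879, impact vy=-8.503
  bounce: vy ← 0.73·8.503 = 6.207

1 4.181 23.890 33.322
2 3.191 12.731 58.757
3 2.330 6.784 77.324
4 1.701 3.615 90.879
final: 90.879 6.207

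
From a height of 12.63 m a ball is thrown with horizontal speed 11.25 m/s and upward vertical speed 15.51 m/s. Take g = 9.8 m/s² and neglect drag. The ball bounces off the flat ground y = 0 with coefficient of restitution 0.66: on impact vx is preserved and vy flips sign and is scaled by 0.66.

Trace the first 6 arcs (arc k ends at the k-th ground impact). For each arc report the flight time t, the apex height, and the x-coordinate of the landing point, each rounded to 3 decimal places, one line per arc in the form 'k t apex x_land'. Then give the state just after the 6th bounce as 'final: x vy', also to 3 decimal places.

1 3.837 24.903 43.167
2 2.976 10.848 76.645
3 1.964 4.725 98.740
4 1.296 2.058 113.323
5 0.856 0.897 122.948
6 0.565 0.391 129.300
final: 129.300 1.826

Arc 1: start y=12.630, vy=15.510 → t=3.837, apex=24.903, x_land=43.167, impact vy=-22.093
  bounce: vy ← 0.66·22.093 = 14.581
Arc 2: start y=0.000, vy=14.581 → t=2.976, apex=10.848, x_land=76.645, impact vy=-14.581
  bounce: vy ← 0.66·14.581 = 9.624
Arc 3: start y=0.000, vy=9.624 → t=1.964, apex=4.725, x_land=98.740, impact vy=-9.624
  bounce: vy ← 0.66·9.624 = 6.352
Arc 4: start y=0.000, vy=6.352 → t=1.296, apex=2.058, x_land=113.323, impact vy=-6.352
  bounce: vy ← 0.66·6.352 = 4.192
Arc 5: start y=0.000, vy=4.192 → t=0.856, apex=0.897, x_land=122.948, impact vy=-4.192
  bounce: vy ← 0.66·4.192 = 2.767
Arc 6: start y=0.000, vy=2.767 → t=0.565, apex=0.391, x_land=129.300, impact vy=-2.767
  bounce: vy ← 0.66·2.767 = 1.826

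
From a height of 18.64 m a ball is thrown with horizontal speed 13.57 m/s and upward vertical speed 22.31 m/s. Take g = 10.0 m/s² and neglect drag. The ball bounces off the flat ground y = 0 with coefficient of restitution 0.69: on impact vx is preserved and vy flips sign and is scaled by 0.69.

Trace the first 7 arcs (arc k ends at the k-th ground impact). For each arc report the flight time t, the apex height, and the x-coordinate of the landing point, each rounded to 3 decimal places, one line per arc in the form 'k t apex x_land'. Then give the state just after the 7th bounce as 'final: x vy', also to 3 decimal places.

Arc 1: start y=18.640, vy=22.310 → t=5.181, apex=43.527, x_land=70.313, impact vy=-29.505
  bounce: vy ← 0.69·29.505 = 20.358
Arc 2: start y=0.000, vy=20.358 → t=4.072, apex=20.723, x_land=125.565, impact vy=-20.358
  bounce: vy ← 0.69·20.358 = 14.047
Arc 3: start y=0.000, vy=14.047 → t=2.809, apex=9.866, x_land=163.690, impact vy=-14.047
  bounce: vy ← 0.69·14.047 = 9.693
Arc 4: start y=0.000, vy=9.693 → t=1.939, apex=4.697, x_land=189.995, impact vy=-9.693
  bounce: vy ← 0.69·9.693 = 6.688
Arc 5: start y=0.000, vy=6.688 → t=1.338, apex=2.236, x_land=208.146, impact vy=-6.688
  bounce: vy ← 0.69·6.688 = 4.615
Arc 6: start y=0.000, vy=4.615 → t=0.923, apex=1.065, x_land=220.670, impact vy=-4.615
  bounce: vy ← 0.69·4.615 = 3.184
Arc 7: start y=0.000, vy=3.184 → t=0.637, apex=0.507, x_land=229.312, impact vy=-3.184
  bounce: vy ← 0.69·3.184 = 2.197

1 5.181 43.527 70.313
2 4.072 20.723 125.565
3 2.809 9.866 163.690
4 1.939 4.697 189.995
5 1.338 2.236 208.146
6 0.923 1.065 220.670
7 0.637 0.507 229.312
final: 229.312 2.197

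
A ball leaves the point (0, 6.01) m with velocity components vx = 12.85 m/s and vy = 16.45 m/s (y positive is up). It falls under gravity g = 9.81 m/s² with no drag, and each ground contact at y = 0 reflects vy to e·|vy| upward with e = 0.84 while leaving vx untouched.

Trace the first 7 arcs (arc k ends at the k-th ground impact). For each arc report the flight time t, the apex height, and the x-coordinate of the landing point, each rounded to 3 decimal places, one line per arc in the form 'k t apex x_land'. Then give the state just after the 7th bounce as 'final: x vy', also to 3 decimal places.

1 3.686 19.802 47.367
2 3.376 13.972 90.743
3 2.835 9.859 127.179
4 2.382 6.956 157.785
5 2.001 4.908 183.494
6 1.681 3.463 205.089
7 1.412 2.444 223.230
final: 223.230 5.816

Arc 1: start y=6.010, vy=16.450 → t=3.686, apex=19.802, x_land=47.367, impact vy=-19.711
  bounce: vy ← 0.84·19.711 = 16.557
Arc 2: start y=0.000, vy=16.557 → t=3.376, apex=13.972, x_land=90.743, impact vy=-16.557
  bounce: vy ← 0.84·16.557 = 13.908
Arc 3: start y=0.000, vy=13.908 → t=2.835, apex=9.859, x_land=127.179, impact vy=-13.908
  bounce: vy ← 0.84·13.908 = 11.683
Arc 4: start y=0.000, vy=11.683 → t=2.382, apex=6.956, x_land=157.785, impact vy=-11.683
  bounce: vy ← 0.84·11.683 = 9.813
Arc 5: start y=0.000, vy=9.813 → t=2.001, apex=4.908, x_land=183.494, impact vy=-9.813
  bounce: vy ← 0.84·9.813 = 8.243
Arc 6: start y=0.000, vy=8.243 → t=1.681, apex=3.463, x_land=205.089, impact vy=-8.243
  bounce: vy ← 0.84·8.243 = 6.924
Arc 7: start y=0.000, vy=6.924 → t=1.412, apex=2.444, x_land=223.230, impact vy=-6.924
  bounce: vy ← 0.84·6.924 = 5.816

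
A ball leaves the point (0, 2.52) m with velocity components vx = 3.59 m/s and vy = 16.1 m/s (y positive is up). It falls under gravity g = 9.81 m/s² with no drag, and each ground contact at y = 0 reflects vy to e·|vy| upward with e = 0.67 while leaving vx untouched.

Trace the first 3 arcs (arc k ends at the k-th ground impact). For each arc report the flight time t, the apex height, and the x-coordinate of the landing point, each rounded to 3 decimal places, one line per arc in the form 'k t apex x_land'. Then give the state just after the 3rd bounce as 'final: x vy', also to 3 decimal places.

1 3.432 15.732 12.321
2 2.400 7.062 20.936
3 1.608 3.170 26.708
final: 26.708 5.284

Arc 1: start y=2.520, vy=16.100 → t=3.432, apex=15.732, x_land=12.321, impact vy=-17.569
  bounce: vy ← 0.67·17.569 = 11.771
Arc 2: start y=0.000, vy=11.771 → t=2.400, apex=7.062, x_land=20.936, impact vy=-11.771
  bounce: vy ← 0.67·11.771 = 7.887
Arc 3: start y=0.000, vy=7.887 → t=1.608, apex=3.170, x_land=26.708, impact vy=-7.887
  bounce: vy ← 0.67·7.887 = 5.284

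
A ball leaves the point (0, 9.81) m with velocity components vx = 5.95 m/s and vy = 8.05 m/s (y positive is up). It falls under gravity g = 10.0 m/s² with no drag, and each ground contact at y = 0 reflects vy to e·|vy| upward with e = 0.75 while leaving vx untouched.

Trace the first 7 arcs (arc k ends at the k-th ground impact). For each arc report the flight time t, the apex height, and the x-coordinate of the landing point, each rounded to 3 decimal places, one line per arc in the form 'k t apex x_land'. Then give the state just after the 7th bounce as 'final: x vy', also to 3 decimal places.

Arc 1: start y=9.810, vy=8.050 → t=2.421, apex=13.050, x_land=14.402, impact vy=-16.156
  bounce: vy ← 0.75·16.156 = 12.117
Arc 2: start y=0.000, vy=12.117 → t=2.423, apex=7.341, x_land=28.821, impact vy=-12.117
  bounce: vy ← 0.75·12.117 = 9.088
Arc 3: start y=0.000, vy=9.088 → t=1.818, apex=4.129, x_land=39.635, impact vy=-9.088
  bounce: vy ← 0.75·9.088 = 6.816
Arc 4: start y=0.000, vy=6.816 → t=1.363, apex=2.323, x_land=47.746, impact vy=-6.816
  bounce: vy ← 0.75·6.816 = 5.112
Arc 5: start y=0.000, vy=5.112 → t=1.022, apex=1.306, x_land=53.829, impact vy=-5.112
  bounce: vy ← 0.75·5.112 = 3.834
Arc 6: start y=0.000, vy=3.834 → t=0.767, apex=0.735, x_land=58.391, impact vy=-3.834
  bounce: vy ← 0.75·3.834 = 2.875
Arc 7: start y=0.000, vy=2.875 → t=0.575, apex=0.413, x_land=61.813, impact vy=-2.875
  bounce: vy ← 0.75·2.875 = 2.157

1 2.421 13.050 14.402
2 2.423 7.341 28.821
3 1.818 4.129 39.635
4 1.363 2.323 47.746
5 1.022 1.306 53.829
6 0.767 0.735 58.391
7 0.575 0.413 61.813
final: 61.813 2.157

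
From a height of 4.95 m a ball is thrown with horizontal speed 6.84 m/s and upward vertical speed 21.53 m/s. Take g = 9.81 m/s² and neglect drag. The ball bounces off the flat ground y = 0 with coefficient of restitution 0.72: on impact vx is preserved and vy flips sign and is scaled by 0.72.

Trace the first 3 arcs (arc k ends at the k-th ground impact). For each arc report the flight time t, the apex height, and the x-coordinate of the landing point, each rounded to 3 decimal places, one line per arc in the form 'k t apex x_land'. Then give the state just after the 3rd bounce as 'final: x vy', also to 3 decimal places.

Arc 1: start y=4.950, vy=21.530 → t=4.608, apex=28.576, x_land=31.521, impact vy=-23.678
  bounce: vy ← 0.72·23.678 = 17.048
Arc 2: start y=0.000, vy=17.048 → t=3.476, apex=14.814, x_land=55.295, impact vy=-17.048
  bounce: vy ← 0.72·17.048 = 12.275
Arc 3: start y=0.000, vy=12.275 → t=2.503, apex=7.679, x_land=72.412, impact vy=-12.275
  bounce: vy ← 0.72·12.275 = 8.838

1 4.608 28.576 31.521
2 3.476 14.814 55.295
3 2.503 7.679 72.412
final: 72.412 8.838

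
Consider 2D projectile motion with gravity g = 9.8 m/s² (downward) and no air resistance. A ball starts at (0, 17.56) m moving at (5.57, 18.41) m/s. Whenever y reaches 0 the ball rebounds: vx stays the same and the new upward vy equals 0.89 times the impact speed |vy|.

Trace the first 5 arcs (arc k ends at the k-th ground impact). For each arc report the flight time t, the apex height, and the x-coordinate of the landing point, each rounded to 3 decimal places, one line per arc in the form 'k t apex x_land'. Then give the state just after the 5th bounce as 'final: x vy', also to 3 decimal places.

Arc 1: start y=17.560, vy=18.410 → t=4.546, apex=34.852, x_land=25.319, impact vy=-26.136
  bounce: vy ← 0.89·26.136 = 23.261
Arc 2: start y=0.000, vy=23.261 → t=4.747, apex=27.606, x_land=51.761, impact vy=-23.261
  bounce: vy ← 0.89·23.261 = 20.703
Arc 3: start y=0.000, vy=20.703 → t=4.225, apex=21.867, x_land=75.294, impact vy=-20.703
  bounce: vy ← 0.89·20.703 = 18.425
Arc 4: start y=0.000, vy=18.425 → t=3.760, apex=17.321, x_land=96.238, impact vy=-18.425
  bounce: vy ← 0.89·18.425 = 16.398
Arc 5: start y=0.000, vy=16.398 → t=3.347, apex=13.720, x_land=114.879, impact vy=-16.398
  bounce: vy ← 0.89·16.398 = 14.595

1 4.546 34.852 25.319
2 4.747 27.606 51.761
3 4.225 21.867 75.294
4 3.760 17.321 96.238
5 3.347 13.720 114.879
final: 114.879 14.595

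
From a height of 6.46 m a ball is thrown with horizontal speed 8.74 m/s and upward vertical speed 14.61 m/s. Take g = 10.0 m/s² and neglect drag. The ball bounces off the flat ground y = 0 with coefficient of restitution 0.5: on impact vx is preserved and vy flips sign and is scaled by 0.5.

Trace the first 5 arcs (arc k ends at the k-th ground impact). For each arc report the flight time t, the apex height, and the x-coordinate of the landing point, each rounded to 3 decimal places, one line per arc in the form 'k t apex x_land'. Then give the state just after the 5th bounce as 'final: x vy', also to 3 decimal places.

Arc 1: start y=6.460, vy=14.610 → t=3.312, apex=17.133, x_land=28.948, impact vy=-18.511
  bounce: vy ← 0.5·18.511 = 9.255
Arc 2: start y=0.000, vy=9.255 → t=1.851, apex=4.283, x_land=45.126, impact vy=-9.255
  bounce: vy ← 0.5·9.255 = 4.628
Arc 3: start y=0.000, vy=4.628 → t=0.926, apex=1.071, x_land=53.215, impact vy=-4.628
  bounce: vy ← 0.5·4.628 = 2.314
Arc 4: start y=0.000, vy=2.314 → t=0.463, apex=0.268, x_land=57.260, impact vy=-2.314
  bounce: vy ← 0.5·2.314 = 1.157
Arc 5: start y=0.000, vy=1.157 → t=0.231, apex=0.067, x_land=59.282, impact vy=-1.157
  bounce: vy ← 0.5·1.157 = 0.578

1 3.312 17.133 28.948
2 1.851 4.283 45.126
3 0.926 1.071 53.215
4 0.463 0.268 57.260
5 0.231 0.067 59.282
final: 59.282 0.578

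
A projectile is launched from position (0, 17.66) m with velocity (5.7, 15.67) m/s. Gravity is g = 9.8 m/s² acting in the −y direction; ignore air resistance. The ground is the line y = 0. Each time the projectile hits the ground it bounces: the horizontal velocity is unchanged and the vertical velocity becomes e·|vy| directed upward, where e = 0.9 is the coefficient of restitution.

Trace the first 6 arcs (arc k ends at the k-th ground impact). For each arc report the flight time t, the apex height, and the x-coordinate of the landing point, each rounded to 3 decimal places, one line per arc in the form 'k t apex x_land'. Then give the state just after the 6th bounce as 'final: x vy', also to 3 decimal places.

Arc 1: start y=17.660, vy=15.670 → t=4.081, apex=30.188, x_land=23.262, impact vy=-24.325
  bounce: vy ← 0.9·24.325 = 21.892
Arc 2: start y=0.000, vy=21.892 → t=4.468, apex=24.452, x_land=48.728, impact vy=-21.892
  bounce: vy ← 0.9·21.892 = 19.703
Arc 3: start y=0.000, vy=19.703 → t=4.021, apex=19.806, x_land=71.648, impact vy=-19.703
  bounce: vy ← 0.9·19.703 = 17.733
Arc 4: start y=0.000, vy=17.733 → t=3.619, apex=16.043, x_land=92.276, impact vy=-17.733
  bounce: vy ← 0.9·17.733 = 15.959
Arc 5: start y=0.000, vy=15.959 → t=3.257, apex=12.995, x_land=110.841, impact vy=-15.959
  bounce: vy ← 0.9·15.959 = 14.363
Arc 6: start y=0.000, vy=14.363 → t=2.931, apex=10.526, x_land=127.549, impact vy=-14.363
  bounce: vy ← 0.9·14.363 = 12.927

1 4.081 30.188 23.262
2 4.468 24.452 48.728
3 4.021 19.806 71.648
4 3.619 16.043 92.276
5 3.257 12.995 110.841
6 2.931 10.526 127.549
final: 127.549 12.927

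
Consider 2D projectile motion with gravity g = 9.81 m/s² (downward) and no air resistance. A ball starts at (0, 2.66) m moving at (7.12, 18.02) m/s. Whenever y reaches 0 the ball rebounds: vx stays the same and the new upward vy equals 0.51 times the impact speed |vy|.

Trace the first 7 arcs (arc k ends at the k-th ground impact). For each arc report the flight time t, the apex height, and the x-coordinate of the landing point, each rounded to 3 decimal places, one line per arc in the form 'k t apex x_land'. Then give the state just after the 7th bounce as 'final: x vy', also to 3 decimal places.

1 3.816 19.210 27.169
2 2.019 4.997 41.542
3 1.029 1.300 48.872
4 0.525 0.338 52.610
5 0.268 0.088 54.516
6 0.137 0.023 55.489
7 0.070 0.006 55.985
final: 55.985 0.174

Arc 1: start y=2.660, vy=18.020 → t=3.816, apex=19.210, x_land=27.169, impact vy=-19.414
  bounce: vy ← 0.51·19.414 = 9.901
Arc 2: start y=0.000, vy=9.901 → t=2.019, apex=4.997, x_land=41.542, impact vy=-9.901
  bounce: vy ← 0.51·9.901 = 5.050
Arc 3: start y=0.000, vy=5.050 → t=1.029, apex=1.300, x_land=48.872, impact vy=-5.050
  bounce: vy ← 0.51·5.050 = 2.575
Arc 4: start y=0.000, vy=2.575 → t=0.525, apex=0.338, x_land=52.610, impact vy=-2.575
  bounce: vy ← 0.51·2.575 = 1.313
Arc 5: start y=0.000, vy=1.313 → t=0.268, apex=0.088, x_land=54.516, impact vy=-1.313
  bounce: vy ← 0.51·1.313 = 0.670
Arc 6: start y=0.000, vy=0.670 → t=0.137, apex=0.023, x_land=55.489, impact vy=-0.670
  bounce: vy ← 0.51·0.670 = 0.342
Arc 7: start y=0.000, vy=0.342 → t=0.070, apex=0.006, x_land=55.985, impact vy=-0.342
  bounce: vy ← 0.51·0.342 = 0.174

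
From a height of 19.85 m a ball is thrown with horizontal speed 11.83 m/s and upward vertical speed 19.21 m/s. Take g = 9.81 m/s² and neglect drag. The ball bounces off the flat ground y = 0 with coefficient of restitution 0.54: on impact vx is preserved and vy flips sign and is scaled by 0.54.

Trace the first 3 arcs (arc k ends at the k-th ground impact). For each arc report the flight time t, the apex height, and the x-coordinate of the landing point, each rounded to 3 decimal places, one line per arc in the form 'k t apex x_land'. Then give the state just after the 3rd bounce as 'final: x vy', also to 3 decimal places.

1 4.766 38.659 56.377
2 3.032 11.273 92.245
3 1.637 3.287 111.614
final: 111.614 4.337

Arc 1: start y=19.850, vy=19.210 → t=4.766, apex=38.659, x_land=56.377, impact vy=-27.541
  bounce: vy ← 0.54·27.541 = 14.872
Arc 2: start y=0.000, vy=14.872 → t=3.032, apex=11.273, x_land=92.245, impact vy=-14.872
  bounce: vy ← 0.54·14.872 = 8.031
Arc 3: start y=0.000, vy=8.031 → t=1.637, apex=3.287, x_land=111.614, impact vy=-8.031
  bounce: vy ← 0.54·8.031 = 4.337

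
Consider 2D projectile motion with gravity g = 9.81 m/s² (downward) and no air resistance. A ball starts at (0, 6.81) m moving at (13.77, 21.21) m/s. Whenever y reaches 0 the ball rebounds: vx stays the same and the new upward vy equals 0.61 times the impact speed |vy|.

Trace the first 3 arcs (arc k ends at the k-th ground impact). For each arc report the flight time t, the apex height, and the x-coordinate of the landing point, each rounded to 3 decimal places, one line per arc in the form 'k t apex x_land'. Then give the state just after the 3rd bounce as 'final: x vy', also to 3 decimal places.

Arc 1: start y=6.810, vy=21.210 → t=4.624, apex=29.739, x_land=63.678, impact vy=-24.155
  bounce: vy ← 0.61·24.155 = 14.735
Arc 2: start y=0.000, vy=14.735 → t=3.004, apex=11.066, x_land=105.043, impact vy=-14.735
  bounce: vy ← 0.61·14.735 = 8.988
Arc 3: start y=0.000, vy=8.988 → t=1.832, apex=4.118, x_land=130.276, impact vy=-8.988
  bounce: vy ← 0.61·8.988 = 5.483

1 4.624 29.739 63.678
2 3.004 11.066 105.043
3 1.832 4.118 130.276
final: 130.276 5.483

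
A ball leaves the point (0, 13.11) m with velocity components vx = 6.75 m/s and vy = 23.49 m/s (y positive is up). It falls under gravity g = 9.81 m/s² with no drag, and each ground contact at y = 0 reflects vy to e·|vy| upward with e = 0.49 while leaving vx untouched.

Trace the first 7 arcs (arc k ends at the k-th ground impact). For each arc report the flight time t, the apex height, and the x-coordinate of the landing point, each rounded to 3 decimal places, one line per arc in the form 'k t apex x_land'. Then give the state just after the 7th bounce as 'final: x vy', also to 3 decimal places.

Arc 1: start y=13.110, vy=23.490 → t=5.294, apex=41.233, x_land=35.734, impact vy=-28.443
  bounce: vy ← 0.49·28.443 = 13.937
Arc 2: start y=0.000, vy=13.937 → t=2.841, apex=9.900, x_land=54.913, impact vy=-13.937
  bounce: vy ← 0.49·13.937 = 6.829
Arc 3: start y=0.000, vy=6.829 → t=1.392, apex=2.377, x_land=64.311, impact vy=-6.829
  bounce: vy ← 0.49·6.829 = 3.346
Arc 4: start y=0.000, vy=3.346 → t=0.682, apex=0.571, x_land=68.916, impact vy=-3.346
  bounce: vy ← 0.49·3.346 = 1.640
Arc 5: start y=0.000, vy=1.640 → t=0.334, apex=0.137, x_land=71.172, impact vy=-1.640
  bounce: vy ← 0.49·1.640 = 0.803
Arc 6: start y=0.000, vy=0.803 → t=0.164, apex=0.033, x_land=72.278, impact vy=-0.803
  bounce: vy ← 0.49·0.803 = 0.394
Arc 7: start y=0.000, vy=0.394 → t=0.080, apex=0.008, x_land=72.820, impact vy=-0.394
  bounce: vy ← 0.49·0.394 = 0.193

1 5.294 41.233 35.734
2 2.841 9.900 54.913
3 1.392 2.377 64.311
4 0.682 0.571 68.916
5 0.334 0.137 71.172
6 0.164 0.033 72.278
7 0.080 0.008 72.820
final: 72.820 0.193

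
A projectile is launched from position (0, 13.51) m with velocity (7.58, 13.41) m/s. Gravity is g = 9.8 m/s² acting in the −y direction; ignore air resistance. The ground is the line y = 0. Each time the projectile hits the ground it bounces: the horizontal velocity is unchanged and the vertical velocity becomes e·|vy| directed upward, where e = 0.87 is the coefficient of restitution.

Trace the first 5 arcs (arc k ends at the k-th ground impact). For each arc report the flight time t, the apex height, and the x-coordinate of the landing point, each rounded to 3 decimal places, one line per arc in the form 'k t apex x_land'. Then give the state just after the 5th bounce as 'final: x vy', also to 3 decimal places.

1 3.520 22.685 26.682
2 3.744 17.170 55.060
3 3.257 12.996 79.749
4 2.834 9.837 101.229
5 2.465 7.445 119.916
final: 119.916 10.510

Arc 1: start y=13.510, vy=13.410 → t=3.520, apex=22.685, x_land=26.682, impact vy=-21.086
  bounce: vy ← 0.87·21.086 = 18.345
Arc 2: start y=0.000, vy=18.345 → t=3.744, apex=17.170, x_land=55.060, impact vy=-18.345
  bounce: vy ← 0.87·18.345 = 15.960
Arc 3: start y=0.000, vy=15.960 → t=3.257, apex=12.996, x_land=79.749, impact vy=-15.960
  bounce: vy ← 0.87·15.960 = 13.885
Arc 4: start y=0.000, vy=13.885 → t=2.834, apex=9.837, x_land=101.229, impact vy=-13.885
  bounce: vy ← 0.87·13.885 = 12.080
Arc 5: start y=0.000, vy=12.080 → t=2.465, apex=7.445, x_land=119.916, impact vy=-12.080
  bounce: vy ← 0.87·12.080 = 10.510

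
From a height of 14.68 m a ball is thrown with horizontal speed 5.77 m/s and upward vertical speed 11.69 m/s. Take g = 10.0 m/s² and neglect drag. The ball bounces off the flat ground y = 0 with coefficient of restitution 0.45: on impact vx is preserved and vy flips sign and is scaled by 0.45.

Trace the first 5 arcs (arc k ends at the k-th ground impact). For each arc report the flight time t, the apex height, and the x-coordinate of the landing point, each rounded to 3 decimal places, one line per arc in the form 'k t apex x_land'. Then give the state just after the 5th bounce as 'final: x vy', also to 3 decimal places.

1 3.243 21.513 18.714
2 1.867 4.356 29.485
3 0.840 0.882 34.332
4 0.378 0.179 36.514
5 0.170 0.036 37.495
final: 37.495 0.383

Arc 1: start y=14.680, vy=11.690 → t=3.243, apex=21.513, x_land=18.714, impact vy=-20.743
  bounce: vy ← 0.45·20.743 = 9.334
Arc 2: start y=0.000, vy=9.334 → t=1.867, apex=4.356, x_land=29.485, impact vy=-9.334
  bounce: vy ← 0.45·9.334 = 4.200
Arc 3: start y=0.000, vy=4.200 → t=0.840, apex=0.882, x_land=34.332, impact vy=-4.200
  bounce: vy ← 0.45·4.200 = 1.890
Arc 4: start y=0.000, vy=1.890 → t=0.378, apex=0.179, x_land=36.514, impact vy=-1.890
  bounce: vy ← 0.45·1.890 = 0.851
Arc 5: start y=0.000, vy=0.851 → t=0.170, apex=0.036, x_land=37.495, impact vy=-0.851
  bounce: vy ← 0.45·0.851 = 0.383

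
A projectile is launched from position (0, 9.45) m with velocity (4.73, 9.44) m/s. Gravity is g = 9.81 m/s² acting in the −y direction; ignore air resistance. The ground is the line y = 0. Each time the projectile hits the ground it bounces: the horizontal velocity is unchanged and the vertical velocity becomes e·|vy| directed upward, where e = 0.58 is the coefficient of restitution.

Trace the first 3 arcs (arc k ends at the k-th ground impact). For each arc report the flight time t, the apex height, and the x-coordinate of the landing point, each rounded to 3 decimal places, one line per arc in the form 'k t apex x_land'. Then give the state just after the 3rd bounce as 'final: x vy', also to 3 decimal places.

Arc 1: start y=9.450, vy=9.440 → t=2.651, apex=13.992, x_land=12.540, impact vy=-16.569
  bounce: vy ← 0.58·16.569 = 9.610
Arc 2: start y=0.000, vy=9.610 → t=1.959, apex=4.707, x_land=21.807, impact vy=-9.610
  bounce: vy ← 0.58·9.610 = 5.574
Arc 3: start y=0.000, vy=5.574 → t=1.136, apex=1.583, x_land=27.182, impact vy=-5.574
  bounce: vy ← 0.58·5.574 = 3.233

1 2.651 13.992 12.540
2 1.959 4.707 21.807
3 1.136 1.583 27.182
final: 27.182 3.233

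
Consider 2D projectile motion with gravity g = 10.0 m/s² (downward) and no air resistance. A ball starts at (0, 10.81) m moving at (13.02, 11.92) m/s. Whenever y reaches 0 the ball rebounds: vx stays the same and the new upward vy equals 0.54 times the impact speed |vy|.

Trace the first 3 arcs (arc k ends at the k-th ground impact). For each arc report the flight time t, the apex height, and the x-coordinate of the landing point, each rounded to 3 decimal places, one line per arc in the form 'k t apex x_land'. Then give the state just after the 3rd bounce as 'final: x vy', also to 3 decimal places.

1 3.085 17.914 40.165
2 2.044 5.224 66.781
3 1.104 1.523 81.154
final: 81.154 2.981

Arc 1: start y=10.810, vy=11.920 → t=3.085, apex=17.914, x_land=40.165, impact vy=-18.928
  bounce: vy ← 0.54·18.928 = 10.221
Arc 2: start y=0.000, vy=10.221 → t=2.044, apex=5.224, x_land=66.781, impact vy=-10.221
  bounce: vy ← 0.54·10.221 = 5.520
Arc 3: start y=0.000, vy=5.520 → t=1.104, apex=1.523, x_land=81.154, impact vy=-5.520
  bounce: vy ← 0.54·5.520 = 2.981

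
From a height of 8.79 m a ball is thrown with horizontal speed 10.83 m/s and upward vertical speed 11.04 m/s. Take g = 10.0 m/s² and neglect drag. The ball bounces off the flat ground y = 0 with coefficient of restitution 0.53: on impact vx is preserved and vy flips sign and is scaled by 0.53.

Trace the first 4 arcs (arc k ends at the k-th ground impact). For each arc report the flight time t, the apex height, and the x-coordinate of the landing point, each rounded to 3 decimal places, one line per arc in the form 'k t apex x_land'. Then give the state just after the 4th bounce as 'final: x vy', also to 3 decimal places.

Arc 1: start y=8.790, vy=11.040 → t=2.829, apex=14.884, x_land=30.642, impact vy=-17.253
  bounce: vy ← 0.53·17.253 = 9.144
Arc 2: start y=0.000, vy=9.144 → t=1.829, apex=4.181, x_land=50.448, impact vy=-9.144
  bounce: vy ← 0.53·9.144 = 4.846
Arc 3: start y=0.000, vy=4.846 → t=0.969, apex=1.174, x_land=60.946, impact vy=-4.846
  bounce: vy ← 0.53·4.846 = 2.569
Arc 4: start y=0.000, vy=2.569 → t=0.514, apex=0.330, x_land=66.510, impact vy=-2.569
  bounce: vy ← 0.53·2.569 = 1.361

1 2.829 14.884 30.642
2 1.829 4.181 50.448
3 0.969 1.174 60.946
4 0.514 0.330 66.510
final: 66.510 1.361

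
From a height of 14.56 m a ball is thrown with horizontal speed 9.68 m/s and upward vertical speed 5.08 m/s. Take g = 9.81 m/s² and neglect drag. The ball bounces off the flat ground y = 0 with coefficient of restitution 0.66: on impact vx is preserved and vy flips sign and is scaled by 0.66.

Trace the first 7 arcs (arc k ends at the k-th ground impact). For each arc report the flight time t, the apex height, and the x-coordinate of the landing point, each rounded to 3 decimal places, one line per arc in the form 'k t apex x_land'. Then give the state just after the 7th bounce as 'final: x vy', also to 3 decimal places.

Arc 1: start y=14.560, vy=5.080 → t=2.317, apex=15.875, x_land=22.427, impact vy=-17.649
  bounce: vy ← 0.66·17.649 = 11.648
Arc 2: start y=0.000, vy=11.648 → t=2.375, apex=6.915, x_land=45.415, impact vy=-11.648
  bounce: vy ← 0.66·11.648 = 7.688
Arc 3: start y=0.000, vy=7.688 → t=1.567, apex=3.012, x_land=60.587, impact vy=-7.688
  bounce: vy ← 0.66·7.688 = 5.074
Arc 4: start y=0.000, vy=5.074 → t=1.034, apex=1.312, x_land=70.600, impact vy=-5.074
  bounce: vy ← 0.66·5.074 = 3.349
Arc 5: start y=0.000, vy=3.349 → t=0.683, apex=0.572, x_land=77.209, impact vy=-3.349
  bounce: vy ← 0.66·3.349 = 2.210
Arc 6: start y=0.000, vy=2.210 → t=0.451, apex=0.249, x_land=81.571, impact vy=-2.210
  bounce: vy ← 0.66·2.210 = 1.459
Arc 7: start y=0.000, vy=1.459 → t=0.297, apex=0.108, x_land=84.449, impact vy=-1.459
  bounce: vy ← 0.66·1.459 = 0.963

1 2.317 15.875 22.427
2 2.375 6.915 45.415
3 1.567 3.012 60.587
4 1.034 1.312 70.600
5 0.683 0.572 77.209
6 0.451 0.249 81.571
7 0.297 0.108 84.449
final: 84.449 0.963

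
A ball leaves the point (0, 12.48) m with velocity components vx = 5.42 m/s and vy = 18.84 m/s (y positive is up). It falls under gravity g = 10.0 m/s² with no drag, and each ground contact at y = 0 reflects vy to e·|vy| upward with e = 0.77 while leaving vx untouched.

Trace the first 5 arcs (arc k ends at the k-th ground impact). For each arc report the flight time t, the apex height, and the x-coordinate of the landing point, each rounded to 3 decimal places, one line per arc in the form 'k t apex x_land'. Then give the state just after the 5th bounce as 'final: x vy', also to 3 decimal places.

Arc 1: start y=12.480, vy=18.840 → t=4.343, apex=30.227, x_land=23.538, impact vy=-24.588
  bounce: vy ← 0.77·24.588 = 18.932
Arc 2: start y=0.000, vy=18.932 → t=3.786, apex=17.922, x_land=44.060, impact vy=-18.932
  bounce: vy ← 0.77·18.932 = 14.578
Arc 3: start y=0.000, vy=14.578 → t=2.916, apex=10.626, x_land=59.863, impact vy=-14.578
  bounce: vy ← 0.77·14.578 = 11.225
Arc 4: start y=0.000, vy=11.225 → t=2.245, apex=6.300, x_land=72.031, impact vy=-11.225
  bounce: vy ← 0.77·11.225 = 8.643
Arc 5: start y=0.000, vy=8.643 → t=1.729, apex=3.735, x_land=81.400, impact vy=-8.643
  bounce: vy ← 0.77·8.643 = 6.655

1 4.343 30.227 23.538
2 3.786 17.922 44.060
3 2.916 10.626 59.863
4 2.245 6.300 72.031
5 1.729 3.735 81.400
final: 81.400 6.655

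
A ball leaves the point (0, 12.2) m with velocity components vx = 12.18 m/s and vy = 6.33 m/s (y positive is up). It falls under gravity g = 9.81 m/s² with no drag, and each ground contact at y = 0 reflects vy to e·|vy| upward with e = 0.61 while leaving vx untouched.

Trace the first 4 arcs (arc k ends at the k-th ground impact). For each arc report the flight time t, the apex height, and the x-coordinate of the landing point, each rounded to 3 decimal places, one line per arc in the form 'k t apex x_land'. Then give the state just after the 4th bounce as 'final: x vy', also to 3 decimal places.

Arc 1: start y=12.200, vy=6.330 → t=2.349, apex=14.242, x_land=28.614, impact vy=-16.716
  bounce: vy ← 0.61·16.716 = 10.197
Arc 2: start y=0.000, vy=10.197 → t=2.079, apex=5.300, x_land=53.935, impact vy=-10.197
  bounce: vy ← 0.61·10.197 = 6.220
Arc 3: start y=0.000, vy=6.220 → t=1.268, apex=1.972, x_land=69.380, impact vy=-6.220
  bounce: vy ← 0.61·6.220 = 3.794
Arc 4: start y=0.000, vy=3.794 → t=0.774, apex=0.734, x_land=78.802, impact vy=-3.794
  bounce: vy ← 0.61·3.794 = 2.315

1 2.349 14.242 28.614
2 2.079 5.300 53.935
3 1.268 1.972 69.380
4 0.774 0.734 78.802
final: 78.802 2.315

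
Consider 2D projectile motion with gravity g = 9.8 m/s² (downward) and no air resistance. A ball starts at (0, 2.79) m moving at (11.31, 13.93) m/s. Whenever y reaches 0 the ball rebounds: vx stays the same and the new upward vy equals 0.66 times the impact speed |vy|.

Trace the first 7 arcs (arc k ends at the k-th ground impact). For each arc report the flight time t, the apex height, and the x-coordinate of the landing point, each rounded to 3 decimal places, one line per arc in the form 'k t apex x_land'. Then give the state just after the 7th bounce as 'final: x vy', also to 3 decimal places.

1 3.031 12.690 34.278
2 2.124 5.528 58.303
3 1.402 2.408 74.160
4 0.925 1.049 84.626
5 0.611 0.457 91.533
6 0.403 0.199 96.092
7 0.266 0.087 99.100
final: 99.100 0.860

Arc 1: start y=2.790, vy=13.930 → t=3.031, apex=12.690, x_land=34.278, impact vy=-15.771
  bounce: vy ← 0.66·15.771 = 10.409
Arc 2: start y=0.000, vy=10.409 → t=2.124, apex=5.528, x_land=58.303, impact vy=-10.409
  bounce: vy ← 0.66·10.409 = 6.870
Arc 3: start y=0.000, vy=6.870 → t=1.402, apex=2.408, x_land=74.160, impact vy=-6.870
  bounce: vy ← 0.66·6.870 = 4.534
Arc 4: start y=0.000, vy=4.534 → t=0.925, apex=1.049, x_land=84.626, impact vy=-4.534
  bounce: vy ← 0.66·4.534 = 2.993
Arc 5: start y=0.000, vy=2.993 → t=0.611, apex=0.457, x_land=91.533, impact vy=-2.993
  bounce: vy ← 0.66·2.993 = 1.975
Arc 6: start y=0.000, vy=1.975 → t=0.403, apex=0.199, x_land=96.092, impact vy=-1.975
  bounce: vy ← 0.66·1.975 = 1.304
Arc 7: start y=0.000, vy=1.304 → t=0.266, apex=0.087, x_land=99.100, impact vy=-1.304
  bounce: vy ← 0.66·1.304 = 0.860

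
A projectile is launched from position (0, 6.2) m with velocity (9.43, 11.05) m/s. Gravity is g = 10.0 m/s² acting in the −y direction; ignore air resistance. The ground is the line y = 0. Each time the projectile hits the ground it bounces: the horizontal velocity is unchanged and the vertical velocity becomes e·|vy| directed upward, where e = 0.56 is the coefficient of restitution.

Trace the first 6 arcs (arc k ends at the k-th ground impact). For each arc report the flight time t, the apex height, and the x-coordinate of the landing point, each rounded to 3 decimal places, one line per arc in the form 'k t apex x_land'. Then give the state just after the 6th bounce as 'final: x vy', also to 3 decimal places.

1 2.674 12.305 25.214
2 1.757 3.859 41.782
3 0.984 1.210 51.061
4 0.551 0.380 56.257
5 0.309 0.119 59.166
6 0.173 0.037 60.796
final: 60.796 0.484

Arc 1: start y=6.200, vy=11.050 → t=2.674, apex=12.305, x_land=25.214, impact vy=-15.688
  bounce: vy ← 0.56·15.688 = 8.785
Arc 2: start y=0.000, vy=8.785 → t=1.757, apex=3.859, x_land=41.782, impact vy=-8.785
  bounce: vy ← 0.56·8.785 = 4.920
Arc 3: start y=0.000, vy=4.920 → t=0.984, apex=1.210, x_land=51.061, impact vy=-4.920
  bounce: vy ← 0.56·4.920 = 2.755
Arc 4: start y=0.000, vy=2.755 → t=0.551, apex=0.380, x_land=56.257, impact vy=-2.755
  bounce: vy ← 0.56·2.755 = 1.543
Arc 5: start y=0.000, vy=1.543 → t=0.309, apex=0.119, x_land=59.166, impact vy=-1.543
  bounce: vy ← 0.56·1.543 = 0.864
Arc 6: start y=0.000, vy=0.864 → t=0.173, apex=0.037, x_land=60.796, impact vy=-0.864
  bounce: vy ← 0.56·0.864 = 0.484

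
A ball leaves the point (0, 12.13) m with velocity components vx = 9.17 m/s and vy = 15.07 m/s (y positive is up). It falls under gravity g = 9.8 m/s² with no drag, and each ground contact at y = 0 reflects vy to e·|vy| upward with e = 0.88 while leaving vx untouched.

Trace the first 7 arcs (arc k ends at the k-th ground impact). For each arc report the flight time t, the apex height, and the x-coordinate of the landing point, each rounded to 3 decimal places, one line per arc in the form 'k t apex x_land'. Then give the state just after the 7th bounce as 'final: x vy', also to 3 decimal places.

Arc 1: start y=12.130, vy=15.070 → t=3.738, apex=23.717, x_land=34.276, impact vy=-21.560
  bounce: vy ← 0.88·21.560 = 18.973
Arc 2: start y=0.000, vy=18.973 → t=3.872, apex=18.366, x_land=69.783, impact vy=-18.973
  bounce: vy ← 0.88·18.973 = 16.696
Arc 3: start y=0.000, vy=16.696 → t=3.407, apex=14.223, x_land=101.029, impact vy=-16.696
  bounce: vy ← 0.88·16.696 = 14.693
Arc 4: start y=0.000, vy=14.693 → t=2.999, apex=11.014, x_land=128.525, impact vy=-14.693
  bounce: vy ← 0.88·14.693 = 12.930
Arc 5: start y=0.000, vy=12.930 → t=2.639, apex=8.529, x_land=152.722, impact vy=-12.930
  bounce: vy ← 0.88·12.930 = 11.378
Arc 6: start y=0.000, vy=11.378 → t=2.322, apex=6.605, x_land=174.016, impact vy=-11.378
  bounce: vy ← 0.88·11.378 = 10.013
Arc 7: start y=0.000, vy=10.013 → t=2.043, apex=5.115, x_land=192.754, impact vy=-10.013
  bounce: vy ← 0.88·10.013 = 8.811

1 3.738 23.717 34.276
2 3.872 18.366 69.783
3 3.407 14.223 101.029
4 2.999 11.014 128.525
5 2.639 8.529 152.722
6 2.322 6.605 174.016
7 2.043 5.115 192.754
final: 192.754 8.811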